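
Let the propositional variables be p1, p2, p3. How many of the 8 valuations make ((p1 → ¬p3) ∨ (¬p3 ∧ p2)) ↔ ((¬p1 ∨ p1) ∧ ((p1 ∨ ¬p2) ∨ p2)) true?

Initial set: {T (((p1 → ¬p3) ∨ (¬p3 ∧ p2)) ↔ ((¬p1 ∨ p1) ∧ ((p1 ∨ ¬p2) ∨ p2)))}.
T (((p1 → ¬p3) ∨ (¬p3 ∧ p2)) ↔ ((¬p1 ∨ p1) ∧ ((p1 ∨ ¬p2) ∨ p2))): β-rule — branch into T ((p1 → ¬p3) ∨ (¬p3 ∧ p2)), T ((¬p1 ∨ p1) ∧ ((p1 ∨ ¬p2) ∨ p2))  //  F ((p1 → ¬p3) ∨ (¬p3 ∧ p2)), F ((¬p1 ∨ p1) ∧ ((p1 ∨ ¬p2) ∨ p2)).
  branch 1 (add T ((p1 → ¬p3) ∨ (¬p3 ∧ p2)), T ((¬p1 ∨ p1) ∧ ((p1 ∨ ¬p2) ∨ p2))):
    T ((¬p1 ∨ p1) ∧ ((p1 ∨ ¬p2) ∨ p2)): α-rule — add T (¬p1 ∨ p1), T ((p1 ∨ ¬p2) ∨ p2).
    T ((p1 → ¬p3) ∨ (¬p3 ∧ p2)): β-rule — branch into T (p1 → ¬p3)  //  T (¬p3 ∧ p2).
      branch 1.1 (add T (p1 → ¬p3)):
        T (¬p1 ∨ p1): β-rule — branch into T ¬p1  //  T p1.
          branch 1.1.1 (add T ¬p1):
            T ((p1 ∨ ¬p2) ∨ p2): β-rule — branch into T (p1 ∨ ¬p2)  //  T p2.
              branch 1.1.1.1 (add T (p1 ∨ ¬p2)):
                T (p1 → ¬p3): β-rule — branch into F p1  //  T ¬p3.
                  branch 1.1.1.1.1 (add F p1):
                    T (p1 ∨ ¬p2): β-rule — branch into T p1  //  T ¬p2.
                      branch 1.1.1.1.1.1 (add T p1):
                        × closes — contains both p1 and ¬p1.
                      branch 1.1.1.1.1.2 (add T ¬p2):
                        ○ open, literals {p1=F, p2=F}.
                  branch 1.1.1.1.2 (add T ¬p3):
                    T (p1 ∨ ¬p2): β-rule — branch into T p1  //  T ¬p2.
                      branch 1.1.1.1.2.1 (add T p1):
                        × closes — contains both p1 and ¬p1.
                      branch 1.1.1.1.2.2 (add T ¬p2):
                        ○ open, literals {p1=F, p2=F, p3=F}.
              branch 1.1.1.2 (add T p2):
                T (p1 → ¬p3): β-rule — branch into F p1  //  T ¬p3.
                  branch 1.1.1.2.1 (add F p1):
                    ○ open, literals {p1=F, p2=T}.
                  branch 1.1.1.2.2 (add T ¬p3):
                    ○ open, literals {p1=F, p2=T, p3=F}.
          branch 1.1.2 (add T p1):
            T ((p1 ∨ ¬p2) ∨ p2): β-rule — branch into T (p1 ∨ ¬p2)  //  T p2.
              branch 1.1.2.1 (add T (p1 ∨ ¬p2)):
                T (p1 → ¬p3): β-rule — branch into F p1  //  T ¬p3.
                  branch 1.1.2.1.1 (add F p1):
                    × closes — contains both p1 and ¬p1.
                  branch 1.1.2.1.2 (add T ¬p3):
                    T (p1 ∨ ¬p2): β-rule — branch into T p1  //  T ¬p2.
                      branch 1.1.2.1.2.1 (add T p1):
                        ○ open, literals {p1=T, p3=F}.
                      branch 1.1.2.1.2.2 (add T ¬p2):
                        ○ open, literals {p1=T, p2=F, p3=F}.
              branch 1.1.2.2 (add T p2):
                T (p1 → ¬p3): β-rule — branch into F p1  //  T ¬p3.
                  branch 1.1.2.2.1 (add F p1):
                    × closes — contains both p1 and ¬p1.
                  branch 1.1.2.2.2 (add T ¬p3):
                    ○ open, literals {p1=T, p2=T, p3=F}.
      branch 1.2 (add T (¬p3 ∧ p2)):
        T (¬p3 ∧ p2): α-rule — add T ¬p3, T p2.
        T (¬p1 ∨ p1): β-rule — branch into T ¬p1  //  T p1.
          branch 1.2.1 (add T ¬p1):
            T ((p1 ∨ ¬p2) ∨ p2): β-rule — branch into T (p1 ∨ ¬p2)  //  T p2.
              branch 1.2.1.1 (add T (p1 ∨ ¬p2)):
                T (p1 ∨ ¬p2): β-rule — branch into T p1  //  T ¬p2.
                  branch 1.2.1.1.1 (add T p1):
                    × closes — contains both p1 and ¬p1.
                  branch 1.2.1.1.2 (add T ¬p2):
                    × closes — contains both p2 and ¬p2.
              branch 1.2.1.2 (add T p2):
                ○ open, literals {p1=F, p2=T, p3=F}.
          branch 1.2.2 (add T p1):
            T ((p1 ∨ ¬p2) ∨ p2): β-rule — branch into T (p1 ∨ ¬p2)  //  T p2.
              branch 1.2.2.1 (add T (p1 ∨ ¬p2)):
                T (p1 ∨ ¬p2): β-rule — branch into T p1  //  T ¬p2.
                  branch 1.2.2.1.1 (add T p1):
                    ○ open, literals {p1=T, p2=T, p3=F}.
                  branch 1.2.2.1.2 (add T ¬p2):
                    × closes — contains both p2 and ¬p2.
              branch 1.2.2.2 (add T p2):
                ○ open, literals {p1=T, p2=T, p3=F}.
  branch 2 (add F ((p1 → ¬p3) ∨ (¬p3 ∧ p2)), F ((¬p1 ∨ p1) ∧ ((p1 ∨ ¬p2) ∨ p2))):
    F ((p1 → ¬p3) ∨ (¬p3 ∧ p2)): α-rule — add F (p1 → ¬p3), F (¬p3 ∧ p2).
    F (p1 → ¬p3): α-rule — add T p1, F ¬p3.
    F ((¬p1 ∨ p1) ∧ ((p1 ∨ ¬p2) ∨ p2)): β-rule — branch into F (¬p1 ∨ p1)  //  F ((p1 ∨ ¬p2) ∨ p2).
      branch 2.1 (add F (¬p1 ∨ p1)):
        F (¬p1 ∨ p1): α-rule — add F ¬p1, F p1.
        × closes — contains both p1 and ¬p1.
      branch 2.2 (add F ((p1 ∨ ¬p2) ∨ p2)):
        F ((p1 ∨ ¬p2) ∨ p2): α-rule — add F (p1 ∨ ¬p2), F p2.
        F (p1 ∨ ¬p2): α-rule — add F p1, F ¬p2.
        × closes — contains both p1 and ¬p1.
9 branches closed, 10 open.
Each open branch fixes some atoms; the unmentioned ones are free. Counting distinct full assignments: branch {p1=F, p2=F} (p3) contributes 2 new; branch {p1=F, p2=F, p3=F} (none free) contributes 0 new; branch {p1=F, p2=T} (p3) contributes 2 new; branch {p1=F, p2=T, p3=F} (none free) contributes 0 new; branch {p1=T, p3=F} (p2) contributes 2 new; branch {p1=T, p2=F, p3=F} (none free) contributes 0 new; branch {p1=T, p2=T, p3=F} (none free) contributes 0 new; branch {p1=F, p2=T, p3=F} (none free) contributes 0 new; branch {p1=T, p2=T, p3=F} (none free) contributes 0 new; branch {p1=T, p2=T, p3=F} (none free) contributes 0 new. Total: 6.

6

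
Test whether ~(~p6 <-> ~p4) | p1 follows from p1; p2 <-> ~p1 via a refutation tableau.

Initial set: {T p1; T (p2 <-> ~p1); F (~(~p6 <-> ~p4) | p1)}.
F (~(~p6 <-> ~p4) | p1): α-rule — add F ~(~p6 <-> ~p4), F p1.
× closes — contains both p1 and ~p1.
All 1 branch closes.
Every branch closed, so the premises entail the conclusion.

Yes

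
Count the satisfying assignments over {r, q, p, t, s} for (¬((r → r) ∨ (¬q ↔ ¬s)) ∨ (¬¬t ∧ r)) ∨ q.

20

Initial set: {((¬((r → r) ∨ (¬q ↔ ¬s)) ∨ (¬¬t ∧ r)) ∨ q)}.
((¬((r → r) ∨ (¬q ↔ ¬s)) ∨ (¬¬t ∧ r)) ∨ q): β-rule — branch into (¬((r → r) ∨ (¬q ↔ ¬s)) ∨ (¬¬t ∧ r))  //  q.
  branch 1 (add (¬((r → r) ∨ (¬q ↔ ¬s)) ∨ (¬¬t ∧ r))):
    (¬((r → r) ∨ (¬q ↔ ¬s)) ∨ (¬¬t ∧ r)): β-rule — branch into ¬((r → r) ∨ (¬q ↔ ¬s))  //  (¬¬t ∧ r).
      branch 1.1 (add ¬((r → r) ∨ (¬q ↔ ¬s))):
        ¬((r → r) ∨ (¬q ↔ ¬s)): α-rule — add ¬(r → r), ¬(¬q ↔ ¬s).
        ¬(r → r): α-rule — add r, ¬r.
        × closes — contains both r and ¬r.
      branch 1.2 (add (¬¬t ∧ r)):
        (¬¬t ∧ r): α-rule — add ¬¬t, r.
        ¬¬t: drop double negation, giving t.
        ○ open, literals {r=T, t=T}.
  branch 2 (add q):
    ○ open, literals {q=T}.
1 branch closed, 2 open.
Each open branch fixes some atoms; the unmentioned ones are free. Counting distinct full assignments: branch {r=T, t=T} (q, p, s) contributes 8 new; branch {q=T} (r, p, t, s) contributes 12 new. Total: 20.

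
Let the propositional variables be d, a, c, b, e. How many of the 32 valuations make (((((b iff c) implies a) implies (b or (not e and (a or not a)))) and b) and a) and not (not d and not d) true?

4

Initial set: {((((((b iff c) implies a) implies (b or (not e and (a or not a)))) and b) and a) and not (not d and not d))}.
((((((b iff c) implies a) implies (b or (not e and (a or not a)))) and b) and a) and not (not d and not d)): α-rule — add (((((b iff c) implies a) implies (b or (not e and (a or not a)))) and b) and a), not (not d and not d).
(((((b iff c) implies a) implies (b or (not e and (a or not a)))) and b) and a): α-rule — add ((((b iff c) implies a) implies (b or (not e and (a or not a)))) and b), a.
((((b iff c) implies a) implies (b or (not e and (a or not a)))) and b): α-rule — add (((b iff c) implies a) implies (b or (not e and (a or not a)))), b.
not (not d and not d): β-rule — branch into not not d  //  not not d.
  branch 1 (add not not d):
    (((b iff c) implies a) implies (b or (not e and (a or not a)))): β-rule — branch into not ((b iff c) implies a)  //  (b or (not e and (a or not a))).
      branch 1.1 (add not ((b iff c) implies a)):
        not ((b iff c) implies a): α-rule — add (b iff c), not a.
        × closes — contains both a and not a.
      branch 1.2 (add (b or (not e and (a or not a)))):
        (b or (not e and (a or not a))): β-rule — branch into b  //  (not e and (a or not a)).
          branch 1.2.1 (add b):
            ○ open, literals {a=T, b=T, d=T}.
          branch 1.2.2 (add (not e and (a or not a))):
            (not e and (a or not a)): α-rule — add not e, (a or not a).
            (a or not a): β-rule — branch into a  //  not a.
              branch 1.2.2.1 (add a):
                ○ open, literals {a=T, b=T, d=T, e=F}.
              branch 1.2.2.2 (add not a):
                × closes — contains both a and not a.
  branch 2 (add not not d):
    (((b iff c) implies a) implies (b or (not e and (a or not a)))): β-rule — branch into not ((b iff c) implies a)  //  (b or (not e and (a or not a))).
      branch 2.1 (add not ((b iff c) implies a)):
        not ((b iff c) implies a): α-rule — add (b iff c), not a.
        × closes — contains both a and not a.
      branch 2.2 (add (b or (not e and (a or not a)))):
        (b or (not e and (a or not a))): β-rule — branch into b  //  (not e and (a or not a)).
          branch 2.2.1 (add b):
            ○ open, literals {a=T, b=T, d=T}.
          branch 2.2.2 (add (not e and (a or not a))):
            (not e and (a or not a)): α-rule — add not e, (a or not a).
            (a or not a): β-rule — branch into a  //  not a.
              branch 2.2.2.1 (add a):
                ○ open, literals {a=T, b=T, d=T, e=F}.
              branch 2.2.2.2 (add not a):
                × closes — contains both a and not a.
4 branches closed, 4 open.
Each open branch fixes some atoms; the unmentioned ones are free. Counting distinct full assignments: branch {a=T, b=T, d=T} (c, e) contributes 4 new; branch {a=T, b=T, d=T, e=F} (c) contributes 0 new; branch {a=T, b=T, d=T} (c, e) contributes 0 new; branch {a=T, b=T, d=T, e=F} (c) contributes 0 new. Total: 4.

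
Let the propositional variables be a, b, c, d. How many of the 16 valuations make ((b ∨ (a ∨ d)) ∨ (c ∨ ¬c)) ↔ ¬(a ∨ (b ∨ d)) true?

Initial set: {(((b ∨ (a ∨ d)) ∨ (c ∨ ¬c)) ↔ ¬(a ∨ (b ∨ d)))}.
(((b ∨ (a ∨ d)) ∨ (c ∨ ¬c)) ↔ ¬(a ∨ (b ∨ d))): β-rule — branch into ((b ∨ (a ∨ d)) ∨ (c ∨ ¬c)), ¬(a ∨ (b ∨ d))  //  ¬((b ∨ (a ∨ d)) ∨ (c ∨ ¬c)), ¬¬(a ∨ (b ∨ d)).
  branch 1 (add ((b ∨ (a ∨ d)) ∨ (c ∨ ¬c)), ¬(a ∨ (b ∨ d))):
    ¬(a ∨ (b ∨ d)): α-rule — add ¬a, ¬(b ∨ d).
    ¬(b ∨ d): α-rule — add ¬b, ¬d.
    ((b ∨ (a ∨ d)) ∨ (c ∨ ¬c)): β-rule — branch into (b ∨ (a ∨ d))  //  (c ∨ ¬c).
      branch 1.1 (add (b ∨ (a ∨ d))):
        (b ∨ (a ∨ d)): β-rule — branch into b  //  (a ∨ d).
          branch 1.1.1 (add b):
            × closes — contains both b and ¬b.
          branch 1.1.2 (add (a ∨ d)):
            (a ∨ d): β-rule — branch into a  //  d.
              branch 1.1.2.1 (add a):
                × closes — contains both a and ¬a.
              branch 1.1.2.2 (add d):
                × closes — contains both d and ¬d.
      branch 1.2 (add (c ∨ ¬c)):
        (c ∨ ¬c): β-rule — branch into c  //  ¬c.
          branch 1.2.1 (add c):
            ○ open, literals {a=F, b=F, c=T, d=F}.
          branch 1.2.2 (add ¬c):
            ○ open, literals {a=F, b=F, c=F, d=F}.
  branch 2 (add ¬((b ∨ (a ∨ d)) ∨ (c ∨ ¬c)), ¬¬(a ∨ (b ∨ d))):
    ¬((b ∨ (a ∨ d)) ∨ (c ∨ ¬c)): α-rule — add ¬(b ∨ (a ∨ d)), ¬(c ∨ ¬c).
    ¬(b ∨ (a ∨ d)): α-rule — add ¬b, ¬(a ∨ d).
    ¬(c ∨ ¬c): α-rule — add ¬c, ¬¬c.
    × closes — contains both c and ¬c.
4 branches closed, 2 open.
Each open branch fixes some atoms; the unmentioned ones are free. Counting distinct full assignments: branch {a=F, b=F, c=T, d=F} (none free) contributes 1 new; branch {a=F, b=F, c=F, d=F} (none free) contributes 1 new. Total: 2.

2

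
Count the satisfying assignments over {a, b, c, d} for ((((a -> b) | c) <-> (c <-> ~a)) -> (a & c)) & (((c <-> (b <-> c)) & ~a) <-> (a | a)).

Initial set: {T (((((a -> b) | c) <-> (c <-> ~a)) -> (a & c)) & (((c <-> (b <-> c)) & ~a) <-> (a | a)))}.
T (((((a -> b) | c) <-> (c <-> ~a)) -> (a & c)) & (((c <-> (b <-> c)) & ~a) <-> (a | a))): α-rule — add T ((((a -> b) | c) <-> (c <-> ~a)) -> (a & c)), T (((c <-> (b <-> c)) & ~a) <-> (a | a)).
T ((((a -> b) | c) <-> (c <-> ~a)) -> (a & c)): β-rule — branch into F (((a -> b) | c) <-> (c <-> ~a))  //  T (a & c).
  branch 1 (add F (((a -> b) | c) <-> (c <-> ~a))):
    T (((c <-> (b <-> c)) & ~a) <-> (a | a)): β-rule — branch into T ((c <-> (b <-> c)) & ~a), T (a | a)  //  F ((c <-> (b <-> c)) & ~a), F (a | a).
      branch 1.1 (add T ((c <-> (b <-> c)) & ~a), T (a | a)):
        T ((c <-> (b <-> c)) & ~a): α-rule — add T (c <-> (b <-> c)), T ~a.
        F (((a -> b) | c) <-> (c <-> ~a)): β-rule — branch into T ((a -> b) | c), F (c <-> ~a)  //  F ((a -> b) | c), T (c <-> ~a).
          branch 1.1.1 (add T ((a -> b) | c), F (c <-> ~a)):
            T (a | a): β-rule — branch into T a  //  T a.
              branch 1.1.1.1 (add T a):
                × closes — contains both a and ~a.
              branch 1.1.1.2 (add T a):
                × closes — contains both a and ~a.
          branch 1.1.2 (add F ((a -> b) | c), T (c <-> ~a)):
            F ((a -> b) | c): α-rule — add F (a -> b), F c.
            F (a -> b): α-rule — add T a, F b.
            × closes — contains both a and ~a.
      branch 1.2 (add F ((c <-> (b <-> c)) & ~a), F (a | a)):
        F (a | a): α-rule — add F a, F a.
        F (((a -> b) | c) <-> (c <-> ~a)): β-rule — branch into T ((a -> b) | c), F (c <-> ~a)  //  F ((a -> b) | c), T (c <-> ~a).
          branch 1.2.1 (add T ((a -> b) | c), F (c <-> ~a)):
            F ((c <-> (b <-> c)) & ~a): β-rule — branch into F (c <-> (b <-> c))  //  F ~a.
              branch 1.2.1.1 (add F (c <-> (b <-> c))):
                T ((a -> b) | c): β-rule — branch into T (a -> b)  //  T c.
                  branch 1.2.1.1.1 (add T (a -> b)):
                    F (c <-> ~a): β-rule — branch into T c, F ~a  //  F c, T ~a.
                      branch 1.2.1.1.1.1 (add T c, F ~a):
                        × closes — contains both a and ~a.
                      branch 1.2.1.1.1.2 (add F c, T ~a):
                        F (c <-> (b <-> c)): β-rule — branch into T c, F (b <-> c)  //  F c, T (b <-> c).
                          branch 1.2.1.1.1.2.1 (add T c, F (b <-> c)):
                            × closes — contains both c and ~c.
                          branch 1.2.1.1.1.2.2 (add F c, T (b <-> c)):
                            T (a -> b): β-rule — branch into F a  //  T b.
                              branch 1.2.1.1.1.2.2.1 (add F a):
                                T (b <-> c): β-rule — branch into T b, T c  //  F b, F c.
                                  branch 1.2.1.1.1.2.2.1.1 (add T b, T c):
                                    × closes — contains both c and ~c.
                                  branch 1.2.1.1.1.2.2.1.2 (add F b, F c):
                                    ○ open, literals {a=F, b=F, c=F}.
                              branch 1.2.1.1.1.2.2.2 (add T b):
                                T (b <-> c): β-rule — branch into T b, T c  //  F b, F c.
                                  branch 1.2.1.1.1.2.2.2.1 (add T b, T c):
                                    × closes — contains both c and ~c.
                                  branch 1.2.1.1.1.2.2.2.2 (add F b, F c):
                                    × closes — contains both b and ~b.
                  branch 1.2.1.1.2 (add T c):
                    F (c <-> ~a): β-rule — branch into T c, F ~a  //  F c, T ~a.
                      branch 1.2.1.1.2.1 (add T c, F ~a):
                        × closes — contains both a and ~a.
                      branch 1.2.1.1.2.2 (add F c, T ~a):
                        × closes — contains both c and ~c.
              branch 1.2.1.2 (add F ~a):
                × closes — contains both a and ~a.
          branch 1.2.2 (add F ((a -> b) | c), T (c <-> ~a)):
            F ((a -> b) | c): α-rule — add F (a -> b), F c.
            F (a -> b): α-rule — add T a, F b.
            × closes — contains both a and ~a.
  branch 2 (add T (a & c)):
    T (a & c): α-rule — add T a, T c.
    T (((c <-> (b <-> c)) & ~a) <-> (a | a)): β-rule — branch into T ((c <-> (b <-> c)) & ~a), T (a | a)  //  F ((c <-> (b <-> c)) & ~a), F (a | a).
      branch 2.1 (add T ((c <-> (b <-> c)) & ~a), T (a | a)):
        T ((c <-> (b <-> c)) & ~a): α-rule — add T (c <-> (b <-> c)), T ~a.
        × closes — contains both a and ~a.
      branch 2.2 (add F ((c <-> (b <-> c)) & ~a), F (a | a)):
        F (a | a): α-rule — add F a, F a.
        × closes — contains both a and ~a.
14 branches closed, 1 open.
Each open branch fixes some atoms; the unmentioned ones are free. Counting distinct full assignments: branch {a=F, b=F, c=F} (d) contributes 2 new. Total: 2.

2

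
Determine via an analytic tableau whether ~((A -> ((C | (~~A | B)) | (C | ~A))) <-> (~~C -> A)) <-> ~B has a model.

Initial set: {(~((A -> ((C | (~~A | B)) | (C | ~A))) <-> (~~C -> A)) <-> ~B)}.
(~((A -> ((C | (~~A | B)) | (C | ~A))) <-> (~~C -> A)) <-> ~B): β-rule — branch into ~((A -> ((C | (~~A | B)) | (C | ~A))) <-> (~~C -> A)), ~B  //  ~~((A -> ((C | (~~A | B)) | (C | ~A))) <-> (~~C -> A)), ~~B.
  branch 1 (add ~((A -> ((C | (~~A | B)) | (C | ~A))) <-> (~~C -> A)), ~B):
    ~((A -> ((C | (~~A | B)) | (C | ~A))) <-> (~~C -> A)): β-rule — branch into (A -> ((C | (~~A | B)) | (C | ~A))), ~(~~C -> A)  //  ~(A -> ((C | (~~A | B)) | (C | ~A))), (~~C -> A).
      branch 1.1 (add (A -> ((C | (~~A | B)) | (C | ~A))), ~(~~C -> A)):
        ~(~~C -> A): α-rule — add ~~C, ~A.
        ~~C: drop double negation, giving C.
        (A -> ((C | (~~A | B)) | (C | ~A))): β-rule — branch into ~A  //  ((C | (~~A | B)) | (C | ~A)).
          branch 1.1.1 (add ~A):
            ○ open, literals {A=F, B=F, C=T}.
          branch 1.1.2 (add ((C | (~~A | B)) | (C | ~A))):
            ((C | (~~A | B)) | (C | ~A)): β-rule — branch into (C | (~~A | B))  //  (C | ~A).
              branch 1.1.2.1 (add (C | (~~A | B))):
                (C | (~~A | B)): β-rule — branch into C  //  (~~A | B).
                  branch 1.1.2.1.1 (add C):
                    ○ open, literals {A=F, B=F, C=T}.
                  branch 1.1.2.1.2 (add (~~A | B)):
                    (~~A | B): β-rule — branch into ~~A  //  B.
                      branch 1.1.2.1.2.1 (add ~~A):
                        ~~A: drop double negation, giving A.
                        × closes — contains both A and ~A.
                      branch 1.1.2.1.2.2 (add B):
                        × closes — contains both B and ~B.
              branch 1.1.2.2 (add (C | ~A)):
                (C | ~A): β-rule — branch into C  //  ~A.
                  branch 1.1.2.2.1 (add C):
                    ○ open, literals {A=F, B=F, C=T}.
                  branch 1.1.2.2.2 (add ~A):
                    ○ open, literals {A=F, B=F, C=T}.
      branch 1.2 (add ~(A -> ((C | (~~A | B)) | (C | ~A))), (~~C -> A)):
        ~(A -> ((C | (~~A | B)) | (C | ~A))): α-rule — add A, ~((C | (~~A | B)) | (C | ~A)).
        ~((C | (~~A | B)) | (C | ~A)): α-rule — add ~(C | (~~A | B)), ~(C | ~A).
        ~(C | (~~A | B)): α-rule — add ~C, ~(~~A | B).
        ~(C | ~A): α-rule — add ~C, ~~A.
        ~(~~A | B): α-rule — add ~~~A, ~B.
        ~~~A: drop double negation, giving ~A.
        × closes — contains both A and ~A.
  branch 2 (add ~~((A -> ((C | (~~A | B)) | (C | ~A))) <-> (~~C -> A)), ~~B):
    ~~((A -> ((C | (~~A | B)) | (C | ~A))) <-> (~~C -> A)): β-rule — branch into (A -> ((C | (~~A | B)) | (C | ~A))), (~~C -> A)  //  ~(A -> ((C | (~~A | B)) | (C | ~A))), ~(~~C -> A).
      branch 2.1 (add (A -> ((C | (~~A | B)) | (C | ~A))), (~~C -> A)):
        (A -> ((C | (~~A | B)) | (C | ~A))): β-rule — branch into ~A  //  ((C | (~~A | B)) | (C | ~A)).
          branch 2.1.1 (add ~A):
            (~~C -> A): β-rule — branch into ~~~C  //  A.
              branch 2.1.1.1 (add ~~~C):
                ~~~C: drop double negation, giving ~C.
                ○ open, literals {A=F, B=T, C=F}.
              branch 2.1.1.2 (add A):
                × closes — contains both A and ~A.
          branch 2.1.2 (add ((C | (~~A | B)) | (C | ~A))):
            (~~C -> A): β-rule — branch into ~~~C  //  A.
              branch 2.1.2.1 (add ~~~C):
                ~~~C: drop double negation, giving ~C.
                ((C | (~~A | B)) | (C | ~A)): β-rule — branch into (C | (~~A | B))  //  (C | ~A).
                  branch 2.1.2.1.1 (add (C | (~~A | B))):
                    (C | (~~A | B)): β-rule — branch into C  //  (~~A | B).
                      branch 2.1.2.1.1.1 (add C):
                        × closes — contains both C and ~C.
                      branch 2.1.2.1.1.2 (add (~~A | B)):
                        (~~A | B): β-rule — branch into ~~A  //  B.
                          branch 2.1.2.1.1.2.1 (add ~~A):
                            ~~A: drop double negation, giving A.
                            ○ open, literals {A=T, B=T, C=F}.
                          branch 2.1.2.1.1.2.2 (add B):
                            ○ open, literals {B=T, C=F}.
                  branch 2.1.2.1.2 (add (C | ~A)):
                    (C | ~A): β-rule — branch into C  //  ~A.
                      branch 2.1.2.1.2.1 (add C):
                        × closes — contains both C and ~C.
                      branch 2.1.2.1.2.2 (add ~A):
                        ○ open, literals {A=F, B=T, C=F}.
              branch 2.1.2.2 (add A):
                ((C | (~~A | B)) | (C | ~A)): β-rule — branch into (C | (~~A | B))  //  (C | ~A).
                  branch 2.1.2.2.1 (add (C | (~~A | B))):
                    (C | (~~A | B)): β-rule — branch into C  //  (~~A | B).
                      branch 2.1.2.2.1.1 (add C):
                        ○ open, literals {A=T, B=T, C=T}.
                      branch 2.1.2.2.1.2 (add (~~A | B)):
                        (~~A | B): β-rule — branch into ~~A  //  B.
                          branch 2.1.2.2.1.2.1 (add ~~A):
                            ~~A: drop double negation, giving A.
                            ○ open, literals {A=T, B=T}.
                          branch 2.1.2.2.1.2.2 (add B):
                            ○ open, literals {A=T, B=T}.
                  branch 2.1.2.2.2 (add (C | ~A)):
                    (C | ~A): β-rule — branch into C  //  ~A.
                      branch 2.1.2.2.2.1 (add C):
                        ○ open, literals {A=T, B=T, C=T}.
                      branch 2.1.2.2.2.2 (add ~A):
                        × closes — contains both A and ~A.
      branch 2.2 (add ~(A -> ((C | (~~A | B)) | (C | ~A))), ~(~~C -> A)):
        ~(A -> ((C | (~~A | B)) | (C | ~A))): α-rule — add A, ~((C | (~~A | B)) | (C | ~A)).
        ~(~~C -> A): α-rule — add ~~C, ~A.
        × closes — contains both A and ~A.
8 branches closed, 12 open.
An open branch gives a satisfying assignment: A=F, B=F, C=T.

Satisfiable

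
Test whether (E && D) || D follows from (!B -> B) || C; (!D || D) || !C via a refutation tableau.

Initial set: {((!B -> B) || C); ((!D || D) || !C); !((E && D) || D)}.
!((E && D) || D): α-rule — add !(E && D), !D.
((!B -> B) || C): β-rule — branch into (!B -> B)  //  C.
  branch 1 (add (!B -> B)):
    ((!D || D) || !C): β-rule — branch into (!D || D)  //  !C.
      branch 1.1 (add (!D || D)):
        !(E && D): β-rule — branch into !E  //  !D.
          branch 1.1.1 (add !E):
            (!B -> B): β-rule — branch into !!B  //  B.
              branch 1.1.1.1 (add !!B):
                (!D || D): β-rule — branch into !D  //  D.
                  branch 1.1.1.1.1 (add !D):
                    ○ open, literals {B=T, D=F, E=F}.
                  branch 1.1.1.1.2 (add D):
                    × closes — contains both D and !D.
              branch 1.1.1.2 (add B):
                (!D || D): β-rule — branch into !D  //  D.
                  branch 1.1.1.2.1 (add !D):
                    ○ open, literals {B=T, D=F, E=F}.
                  branch 1.1.1.2.2 (add D):
                    × closes — contains both D and !D.
          branch 1.1.2 (add !D):
            (!B -> B): β-rule — branch into !!B  //  B.
              branch 1.1.2.1 (add !!B):
                (!D || D): β-rule — branch into !D  //  D.
                  branch 1.1.2.1.1 (add !D):
                    ○ open, literals {B=T, D=F}.
                  branch 1.1.2.1.2 (add D):
                    × closes — contains both D and !D.
              branch 1.1.2.2 (add B):
                (!D || D): β-rule — branch into !D  //  D.
                  branch 1.1.2.2.1 (add !D):
                    ○ open, literals {B=T, D=F}.
                  branch 1.1.2.2.2 (add D):
                    × closes — contains both D and !D.
      branch 1.2 (add !C):
        !(E && D): β-rule — branch into !E  //  !D.
          branch 1.2.1 (add !E):
            (!B -> B): β-rule — branch into !!B  //  B.
              branch 1.2.1.1 (add !!B):
                ○ open, literals {B=T, C=F, D=F, E=F}.
              branch 1.2.1.2 (add B):
                ○ open, literals {B=T, C=F, D=F, E=F}.
          branch 1.2.2 (add !D):
            (!B -> B): β-rule — branch into !!B  //  B.
              branch 1.2.2.1 (add !!B):
                ○ open, literals {B=T, C=F, D=F}.
              branch 1.2.2.2 (add B):
                ○ open, literals {B=T, C=F, D=F}.
  branch 2 (add C):
    ((!D || D) || !C): β-rule — branch into (!D || D)  //  !C.
      branch 2.1 (add (!D || D)):
        !(E && D): β-rule — branch into !E  //  !D.
          branch 2.1.1 (add !E):
            (!D || D): β-rule — branch into !D  //  D.
              branch 2.1.1.1 (add !D):
                ○ open, literals {C=T, D=F, E=F}.
              branch 2.1.1.2 (add D):
                × closes — contains both D and !D.
          branch 2.1.2 (add !D):
            (!D || D): β-rule — branch into !D  //  D.
              branch 2.1.2.1 (add !D):
                ○ open, literals {C=T, D=F}.
              branch 2.1.2.2 (add D):
                × closes — contains both D and !D.
      branch 2.2 (add !C):
        × closes — contains both C and !C.
7 branches closed, 10 open.
An open branch gives a countermodel: B=T, D=F, E=F (unmentioned atoms arbitrary); the premises hold there but the conclusion fails.

No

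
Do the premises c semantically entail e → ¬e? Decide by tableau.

No

Initial set: {c; ¬(e → ¬e)}.
¬(e → ¬e): α-rule — add e, ¬¬e.
○ open, literals {c=1, e=1}.
0 branches closed, 1 open.
An open branch gives a countermodel: c=1, e=1 (unmentioned atoms arbitrary); the premises hold there but the conclusion fails.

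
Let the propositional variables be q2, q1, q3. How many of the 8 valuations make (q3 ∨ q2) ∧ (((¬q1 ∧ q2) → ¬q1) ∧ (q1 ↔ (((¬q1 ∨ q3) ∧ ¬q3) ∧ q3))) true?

3

Initial set: {((q3 ∨ q2) ∧ (((¬q1 ∧ q2) → ¬q1) ∧ (q1 ↔ (((¬q1 ∨ q3) ∧ ¬q3) ∧ q3))))}.
((q3 ∨ q2) ∧ (((¬q1 ∧ q2) → ¬q1) ∧ (q1 ↔ (((¬q1 ∨ q3) ∧ ¬q3) ∧ q3)))): α-rule — add (q3 ∨ q2), (((¬q1 ∧ q2) → ¬q1) ∧ (q1 ↔ (((¬q1 ∨ q3) ∧ ¬q3) ∧ q3))).
(((¬q1 ∧ q2) → ¬q1) ∧ (q1 ↔ (((¬q1 ∨ q3) ∧ ¬q3) ∧ q3))): α-rule — add ((¬q1 ∧ q2) → ¬q1), (q1 ↔ (((¬q1 ∨ q3) ∧ ¬q3) ∧ q3)).
(q3 ∨ q2): β-rule — branch into q3  //  q2.
  branch 1 (add q3):
    ((¬q1 ∧ q2) → ¬q1): β-rule — branch into ¬(¬q1 ∧ q2)  //  ¬q1.
      branch 1.1 (add ¬(¬q1 ∧ q2)):
        (q1 ↔ (((¬q1 ∨ q3) ∧ ¬q3) ∧ q3)): β-rule — branch into q1, (((¬q1 ∨ q3) ∧ ¬q3) ∧ q3)  //  ¬q1, ¬(((¬q1 ∨ q3) ∧ ¬q3) ∧ q3).
          branch 1.1.1 (add q1, (((¬q1 ∨ q3) ∧ ¬q3) ∧ q3)):
            (((¬q1 ∨ q3) ∧ ¬q3) ∧ q3): α-rule — add ((¬q1 ∨ q3) ∧ ¬q3), q3.
            ((¬q1 ∨ q3) ∧ ¬q3): α-rule — add (¬q1 ∨ q3), ¬q3.
            × closes — contains both q3 and ¬q3.
          branch 1.1.2 (add ¬q1, ¬(((¬q1 ∨ q3) ∧ ¬q3) ∧ q3)):
            ¬(¬q1 ∧ q2): β-rule — branch into ¬¬q1  //  ¬q2.
              branch 1.1.2.1 (add ¬¬q1):
                × closes — contains both q1 and ¬q1.
              branch 1.1.2.2 (add ¬q2):
                ¬(((¬q1 ∨ q3) ∧ ¬q3) ∧ q3): β-rule — branch into ¬((¬q1 ∨ q3) ∧ ¬q3)  //  ¬q3.
                  branch 1.1.2.2.1 (add ¬((¬q1 ∨ q3) ∧ ¬q3)):
                    ¬((¬q1 ∨ q3) ∧ ¬q3): β-rule — branch into ¬(¬q1 ∨ q3)  //  ¬¬q3.
                      branch 1.1.2.2.1.1 (add ¬(¬q1 ∨ q3)):
                        ¬(¬q1 ∨ q3): α-rule — add ¬¬q1, ¬q3.
                        × closes — contains both q1 and ¬q1.
                      branch 1.1.2.2.1.2 (add ¬¬q3):
                        ○ open, literals {q1=0, q2=0, q3=1}.
                  branch 1.1.2.2.2 (add ¬q3):
                    × closes — contains both q3 and ¬q3.
      branch 1.2 (add ¬q1):
        (q1 ↔ (((¬q1 ∨ q3) ∧ ¬q3) ∧ q3)): β-rule — branch into q1, (((¬q1 ∨ q3) ∧ ¬q3) ∧ q3)  //  ¬q1, ¬(((¬q1 ∨ q3) ∧ ¬q3) ∧ q3).
          branch 1.2.1 (add q1, (((¬q1 ∨ q3) ∧ ¬q3) ∧ q3)):
            × closes — contains both q1 and ¬q1.
          branch 1.2.2 (add ¬q1, ¬(((¬q1 ∨ q3) ∧ ¬q3) ∧ q3)):
            ¬(((¬q1 ∨ q3) ∧ ¬q3) ∧ q3): β-rule — branch into ¬((¬q1 ∨ q3) ∧ ¬q3)  //  ¬q3.
              branch 1.2.2.1 (add ¬((¬q1 ∨ q3) ∧ ¬q3)):
                ¬((¬q1 ∨ q3) ∧ ¬q3): β-rule — branch into ¬(¬q1 ∨ q3)  //  ¬¬q3.
                  branch 1.2.2.1.1 (add ¬(¬q1 ∨ q3)):
                    ¬(¬q1 ∨ q3): α-rule — add ¬¬q1, ¬q3.
                    × closes — contains both q1 and ¬q1.
                  branch 1.2.2.1.2 (add ¬¬q3):
                    ○ open, literals {q1=0, q3=1}.
              branch 1.2.2.2 (add ¬q3):
                × closes — contains both q3 and ¬q3.
  branch 2 (add q2):
    ((¬q1 ∧ q2) → ¬q1): β-rule — branch into ¬(¬q1 ∧ q2)  //  ¬q1.
      branch 2.1 (add ¬(¬q1 ∧ q2)):
        (q1 ↔ (((¬q1 ∨ q3) ∧ ¬q3) ∧ q3)): β-rule — branch into q1, (((¬q1 ∨ q3) ∧ ¬q3) ∧ q3)  //  ¬q1, ¬(((¬q1 ∨ q3) ∧ ¬q3) ∧ q3).
          branch 2.1.1 (add q1, (((¬q1 ∨ q3) ∧ ¬q3) ∧ q3)):
            (((¬q1 ∨ q3) ∧ ¬q3) ∧ q3): α-rule — add ((¬q1 ∨ q3) ∧ ¬q3), q3.
            ((¬q1 ∨ q3) ∧ ¬q3): α-rule — add (¬q1 ∨ q3), ¬q3.
            × closes — contains both q3 and ¬q3.
          branch 2.1.2 (add ¬q1, ¬(((¬q1 ∨ q3) ∧ ¬q3) ∧ q3)):
            ¬(¬q1 ∧ q2): β-rule — branch into ¬¬q1  //  ¬q2.
              branch 2.1.2.1 (add ¬¬q1):
                × closes — contains both q1 and ¬q1.
              branch 2.1.2.2 (add ¬q2):
                × closes — contains both q2 and ¬q2.
      branch 2.2 (add ¬q1):
        (q1 ↔ (((¬q1 ∨ q3) ∧ ¬q3) ∧ q3)): β-rule — branch into q1, (((¬q1 ∨ q3) ∧ ¬q3) ∧ q3)  //  ¬q1, ¬(((¬q1 ∨ q3) ∧ ¬q3) ∧ q3).
          branch 2.2.1 (add q1, (((¬q1 ∨ q3) ∧ ¬q3) ∧ q3)):
            × closes — contains both q1 and ¬q1.
          branch 2.2.2 (add ¬q1, ¬(((¬q1 ∨ q3) ∧ ¬q3) ∧ q3)):
            ¬(((¬q1 ∨ q3) ∧ ¬q3) ∧ q3): β-rule — branch into ¬((¬q1 ∨ q3) ∧ ¬q3)  //  ¬q3.
              branch 2.2.2.1 (add ¬((¬q1 ∨ q3) ∧ ¬q3)):
                ¬((¬q1 ∨ q3) ∧ ¬q3): β-rule — branch into ¬(¬q1 ∨ q3)  //  ¬¬q3.
                  branch 2.2.2.1.1 (add ¬(¬q1 ∨ q3)):
                    ¬(¬q1 ∨ q3): α-rule — add ¬¬q1, ¬q3.
                    × closes — contains both q1 and ¬q1.
                  branch 2.2.2.1.2 (add ¬¬q3):
                    ○ open, literals {q1=0, q2=1, q3=1}.
              branch 2.2.2.2 (add ¬q3):
                ○ open, literals {q1=0, q2=1, q3=0}.
12 branches closed, 4 open.
Each open branch fixes some atoms; the unmentioned ones are free. Counting distinct full assignments: branch {q1=0, q2=0, q3=1} (none free) contributes 1 new; branch {q1=0, q3=1} (q2) contributes 1 new; branch {q1=0, q2=1, q3=1} (none free) contributes 0 new; branch {q1=0, q2=1, q3=0} (none free) contributes 1 new. Total: 3.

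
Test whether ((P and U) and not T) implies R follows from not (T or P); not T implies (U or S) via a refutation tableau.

Yes

Initial set: {not (T or P); (not T implies (U or S)); not (((P and U) and not T) implies R)}.
not (T or P): α-rule — add not T, not P.
not (((P and U) and not T) implies R): α-rule — add ((P and U) and not T), not R.
((P and U) and not T): α-rule — add (P and U), not T.
(P and U): α-rule — add P, U.
× closes — contains both P and not P.
All 1 branch closes.
Every branch closed, so the premises entail the conclusion.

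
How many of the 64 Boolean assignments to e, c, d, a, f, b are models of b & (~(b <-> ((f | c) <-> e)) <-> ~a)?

Initial set: {(b & (~(b <-> ((f | c) <-> e)) <-> ~a))}.
(b & (~(b <-> ((f | c) <-> e)) <-> ~a)): α-rule — add b, (~(b <-> ((f | c) <-> e)) <-> ~a).
(~(b <-> ((f | c) <-> e)) <-> ~a): β-rule — branch into ~(b <-> ((f | c) <-> e)), ~a  //  ~~(b <-> ((f | c) <-> e)), ~~a.
  branch 1 (add ~(b <-> ((f | c) <-> e)), ~a):
    ~(b <-> ((f | c) <-> e)): β-rule — branch into b, ~((f | c) <-> e)  //  ~b, ((f | c) <-> e).
      branch 1.1 (add b, ~((f | c) <-> e)):
        ~((f | c) <-> e): β-rule — branch into (f | c), ~e  //  ~(f | c), e.
          branch 1.1.1 (add (f | c), ~e):
            (f | c): β-rule — branch into f  //  c.
              branch 1.1.1.1 (add f):
                ○ open, literals {a=0, b=1, e=0, f=1}.
              branch 1.1.1.2 (add c):
                ○ open, literals {a=0, b=1, c=1, e=0}.
          branch 1.1.2 (add ~(f | c), e):
            ~(f | c): α-rule — add ~f, ~c.
            ○ open, literals {a=0, b=1, c=0, e=1, f=0}.
      branch 1.2 (add ~b, ((f | c) <-> e)):
        × closes — contains both b and ~b.
  branch 2 (add ~~(b <-> ((f | c) <-> e)), ~~a):
    ~~(b <-> ((f | c) <-> e)): β-rule — branch into b, ((f | c) <-> e)  //  ~b, ~((f | c) <-> e).
      branch 2.1 (add b, ((f | c) <-> e)):
        ((f | c) <-> e): β-rule — branch into (f | c), e  //  ~(f | c), ~e.
          branch 2.1.1 (add (f | c), e):
            (f | c): β-rule — branch into f  //  c.
              branch 2.1.1.1 (add f):
                ○ open, literals {a=1, b=1, e=1, f=1}.
              branch 2.1.1.2 (add c):
                ○ open, literals {a=1, b=1, c=1, e=1}.
          branch 2.1.2 (add ~(f | c), ~e):
            ~(f | c): α-rule — add ~f, ~c.
            ○ open, literals {a=1, b=1, c=0, e=0, f=0}.
      branch 2.2 (add ~b, ~((f | c) <-> e)):
        × closes — contains both b and ~b.
2 branches closed, 6 open.
Each open branch fixes some atoms; the unmentioned ones are free. Counting distinct full assignments: branch {a=0, b=1, e=0, f=1} (c, d) contributes 4 new; branch {a=0, b=1, c=1, e=0} (d, f) contributes 2 new; branch {a=0, b=1, c=0, e=1, f=0} (d) contributes 2 new; branch {a=1, b=1, e=1, f=1} (c, d) contributes 4 new; branch {a=1, b=1, c=1, e=1} (d, f) contributes 2 new; branch {a=1, b=1, c=0, e=0, f=0} (d) contributes 2 new. Total: 16.

16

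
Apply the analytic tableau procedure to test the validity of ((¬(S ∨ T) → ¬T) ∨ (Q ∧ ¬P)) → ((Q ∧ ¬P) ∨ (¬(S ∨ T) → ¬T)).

Valid

Assume the negation and expand:
Initial set: {¬(((¬(S ∨ T) → ¬T) ∨ (Q ∧ ¬P)) → ((Q ∧ ¬P) ∨ (¬(S ∨ T) → ¬T)))}.
¬(((¬(S ∨ T) → ¬T) ∨ (Q ∧ ¬P)) → ((Q ∧ ¬P) ∨ (¬(S ∨ T) → ¬T))): α-rule — add ((¬(S ∨ T) → ¬T) ∨ (Q ∧ ¬P)), ¬((Q ∧ ¬P) ∨ (¬(S ∨ T) → ¬T)).
¬((Q ∧ ¬P) ∨ (¬(S ∨ T) → ¬T)): α-rule — add ¬(Q ∧ ¬P), ¬(¬(S ∨ T) → ¬T).
¬(¬(S ∨ T) → ¬T): α-rule — add ¬(S ∨ T), ¬¬T.
¬(S ∨ T): α-rule — add ¬S, ¬T.
× closes — contains both T and ¬T.
All 1 branch closes.
Every branch closed, so the negation is unsatisfiable and the formula is valid.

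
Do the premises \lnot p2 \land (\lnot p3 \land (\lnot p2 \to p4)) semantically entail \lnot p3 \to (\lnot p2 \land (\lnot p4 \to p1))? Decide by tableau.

Initial set: {(\lnot p2 \land (\lnot p3 \land (\lnot p2 \to p4))); \lnot (\lnot p3 \to (\lnot p2 \land (\lnot p4 \to p1)))}.
(\lnot p2 \land (\lnot p3 \land (\lnot p2 \to p4))): α-rule — add \lnot p2, (\lnot p3 \land (\lnot p2 \to p4)).
\lnot (\lnot p3 \to (\lnot p2 \land (\lnot p4 \to p1))): α-rule — add \lnot p3, \lnot (\lnot p2 \land (\lnot p4 \to p1)).
(\lnot p3 \land (\lnot p2 \to p4)): α-rule — add \lnot p3, (\lnot p2 \to p4).
\lnot (\lnot p2 \land (\lnot p4 \to p1)): β-rule — branch into \lnot \lnot p2  //  \lnot (\lnot p4 \to p1).
  branch 1 (add \lnot \lnot p2):
    × closes — contains both p2 and \lnot p2.
  branch 2 (add \lnot (\lnot p4 \to p1)):
    \lnot (\lnot p4 \to p1): α-rule — add \lnot p4, \lnot p1.
    (\lnot p2 \to p4): β-rule — branch into \lnot \lnot p2  //  p4.
      branch 2.1 (add \lnot \lnot p2):
        × closes — contains both p2 and \lnot p2.
      branch 2.2 (add p4):
        × closes — contains both p4 and \lnot p4.
All 3 branches close.
Every branch closed, so the premises entail the conclusion.

Yes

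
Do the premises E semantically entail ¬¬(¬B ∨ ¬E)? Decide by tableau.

No

Initial set: {E; ¬¬¬(¬B ∨ ¬E)}.
¬¬¬(¬B ∨ ¬E): drop double negation, giving ¬(¬B ∨ ¬E).
¬(¬B ∨ ¬E): α-rule — add ¬¬B, ¬¬E.
○ open, literals {B=T, E=T}.
0 branches closed, 1 open.
An open branch gives a countermodel: B=T, E=T (unmentioned atoms arbitrary); the premises hold there but the conclusion fails.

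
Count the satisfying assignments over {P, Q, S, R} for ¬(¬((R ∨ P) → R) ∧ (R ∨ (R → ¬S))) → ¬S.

Initial set: {T (¬(¬((R ∨ P) → R) ∧ (R ∨ (R → ¬S))) → ¬S)}.
T (¬(¬((R ∨ P) → R) ∧ (R ∨ (R → ¬S))) → ¬S): β-rule — branch into F ¬(¬((R ∨ P) → R) ∧ (R ∨ (R → ¬S)))  //  T ¬S.
  branch 1 (add F ¬(¬((R ∨ P) → R) ∧ (R ∨ (R → ¬S)))):
    F ¬(¬((R ∨ P) → R) ∧ (R ∨ (R → ¬S))): α-rule — add T ¬((R ∨ P) → R), T (R ∨ (R → ¬S)).
    T ¬((R ∨ P) → R): α-rule — add T (R ∨ P), F R.
    T (R ∨ (R → ¬S)): β-rule — branch into T R  //  T (R → ¬S).
      branch 1.1 (add T R):
        × closes — contains both R and ¬R.
      branch 1.2 (add T (R → ¬S)):
        T (R ∨ P): β-rule — branch into T R  //  T P.
          branch 1.2.1 (add T R):
            × closes — contains both R and ¬R.
          branch 1.2.2 (add T P):
            T (R → ¬S): β-rule — branch into F R  //  T ¬S.
              branch 1.2.2.1 (add F R):
                ○ open, literals {P=T, R=F}.
              branch 1.2.2.2 (add T ¬S):
                ○ open, literals {P=T, R=F, S=F}.
  branch 2 (add T ¬S):
    ○ open, literals {S=F}.
2 branches closed, 3 open.
Each open branch fixes some atoms; the unmentioned ones are free. Counting distinct full assignments: branch {P=T, R=F} (Q, S) contributes 4 new; branch {P=T, R=F, S=F} (Q) contributes 0 new; branch {S=F} (P, Q, R) contributes 6 new. Total: 10.

10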